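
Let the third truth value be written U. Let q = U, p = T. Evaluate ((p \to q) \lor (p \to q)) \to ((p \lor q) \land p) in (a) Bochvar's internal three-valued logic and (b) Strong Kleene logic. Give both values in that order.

U; T

In Bochvar's internal three-valued logic: p \to q = T \to U = U
p \to q = T \to U = U
(p \to q) \lor (p \to q) = U \lor U = U
p \lor q = T \lor U = U
(p \lor q) \land p = U \land T = U
((p \to q) \lor (p \to q)) \to ((p \lor q) \land p) = U \to U = U
In Strong Kleene logic: p \to q = T \to U = U  [\lnot T \lor U]
p \to q = T \to U = U
(p \to q) \lor (p \to q) = U \lor U = U
p \lor q = T \lor U = T
(p \lor q) \land p = T \land T = T
((p \to q) \lor (p \to q)) \to ((p \lor q) \land p) = U \to T = T
They differ because Bochvar's internal three-valued logic and Strong Kleene logic treat U differently under the binary connectives.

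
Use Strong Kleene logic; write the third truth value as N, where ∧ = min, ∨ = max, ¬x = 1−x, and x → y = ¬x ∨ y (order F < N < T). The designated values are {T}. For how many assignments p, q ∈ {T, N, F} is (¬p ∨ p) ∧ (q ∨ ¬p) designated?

4

Designated under: (p=T, q=T); (p=F, q=T); (p=F, q=N); (p=F, q=F).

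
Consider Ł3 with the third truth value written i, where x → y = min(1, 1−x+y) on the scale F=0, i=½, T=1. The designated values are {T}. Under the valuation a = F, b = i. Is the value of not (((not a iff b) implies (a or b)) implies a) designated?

not a = not F = T
not a iff b = T iff i = i  [1 − |1−½|]
a or b = F or i = i
(not a iff b) implies (a or b) = i implies i = T
((not a iff b) implies (a or b)) implies a = T implies F = F
not (((not a iff b) implies (a or b)) implies a) = not F = T
T ∈ {T}.

Yes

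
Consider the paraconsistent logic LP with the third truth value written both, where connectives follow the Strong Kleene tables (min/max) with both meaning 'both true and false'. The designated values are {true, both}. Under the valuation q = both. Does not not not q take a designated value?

Yes

not q = not both = both
not not q = not both = both
not not not q = not both = both
both ∈ {true, both}.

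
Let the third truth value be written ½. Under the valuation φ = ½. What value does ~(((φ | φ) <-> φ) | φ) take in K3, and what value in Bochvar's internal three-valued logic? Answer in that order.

In K3: φ | φ = ½ | ½ = ½
(φ | φ) <-> φ = ½ <-> ½ = ½
((φ | φ) <-> φ) | φ = ½ | ½ = ½
~(((φ | φ) <-> φ) | φ) = ~½ = ½
In Bochvar's internal three-valued logic: φ | φ = ½ | ½ = ½
(φ | φ) <-> φ = ½ <-> ½ = ½
((φ | φ) <-> φ) | φ = ½ | ½ = ½
~(((φ | φ) <-> φ) | φ) = ~½ = ½

½; ½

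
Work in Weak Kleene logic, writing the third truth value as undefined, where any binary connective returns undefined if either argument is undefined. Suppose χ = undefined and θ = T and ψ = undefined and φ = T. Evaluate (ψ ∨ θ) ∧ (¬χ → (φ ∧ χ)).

undefined

ψ ∨ θ = undefined ∨ T = undefined
¬χ = ¬undefined = undefined
φ ∧ χ = T ∧ undefined = undefined
¬χ → (φ ∧ χ) = undefined → undefined = undefined
(ψ ∨ θ) ∧ (¬χ → (φ ∧ χ)) = undefined ∧ undefined = undefined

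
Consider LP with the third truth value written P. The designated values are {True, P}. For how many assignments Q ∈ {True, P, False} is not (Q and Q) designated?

2

Q=True: False ·
Q=P: P ✓
Q=False: True ✓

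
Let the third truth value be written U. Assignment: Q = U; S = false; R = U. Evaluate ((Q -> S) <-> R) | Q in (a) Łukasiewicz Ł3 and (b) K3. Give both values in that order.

In Łukasiewicz Ł3: Q -> S = U -> false = U  [min(1, 1−½+0)]
(Q -> S) <-> R = U <-> U = true
((Q -> S) <-> R) | Q = true | U = true
In K3: Q -> S = U -> false = U  [~U | false]
(Q -> S) <-> R = U <-> U = U
((Q -> S) <-> R) | Q = U | U = U
They differ because Łukasiewicz Ł3 and K3 treat U differently under implication.

true; U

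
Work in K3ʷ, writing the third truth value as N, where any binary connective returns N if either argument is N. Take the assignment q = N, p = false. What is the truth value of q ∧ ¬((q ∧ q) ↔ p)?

q ∧ q = N ∧ N = N
(q ∧ q) ↔ p = N ↔ false = N
¬((q ∧ q) ↔ p) = ¬N = N
q ∧ ¬((q ∧ q) ↔ p) = N ∧ N = N

N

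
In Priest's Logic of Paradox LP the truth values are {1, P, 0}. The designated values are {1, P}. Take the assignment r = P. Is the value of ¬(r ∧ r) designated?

Yes

r ∧ r = P ∧ P = P
¬(r ∧ r) = ¬P = P
P ∈ {1, P}.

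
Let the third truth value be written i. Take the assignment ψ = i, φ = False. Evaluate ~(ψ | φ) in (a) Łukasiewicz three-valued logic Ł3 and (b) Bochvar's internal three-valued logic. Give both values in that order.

i; i

In Łukasiewicz three-valued logic Ł3: ψ | φ = i | False = i
~(ψ | φ) = ~i = i
In Bochvar's internal three-valued logic: ψ | φ = i | False = i
~(ψ | φ) = ~i = i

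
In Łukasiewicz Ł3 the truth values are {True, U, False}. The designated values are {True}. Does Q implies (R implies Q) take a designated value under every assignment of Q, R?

Yes

Every assignment of Q, R over {True, U, False} gives a value in {True}.
In particular, with Q=U, R=U: Q implies (R implies Q) = True.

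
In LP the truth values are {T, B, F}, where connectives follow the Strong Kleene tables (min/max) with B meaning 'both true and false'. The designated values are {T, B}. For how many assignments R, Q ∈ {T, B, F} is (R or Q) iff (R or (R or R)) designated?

Of the 9 assignments, 8 give a value in {T, B}.

8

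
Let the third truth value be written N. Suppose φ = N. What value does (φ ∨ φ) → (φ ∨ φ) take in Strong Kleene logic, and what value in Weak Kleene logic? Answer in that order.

N; N

In Strong Kleene logic: φ ∨ φ = N ∨ N = N
φ ∨ φ = N ∨ N = N
(φ ∨ φ) → (φ ∨ φ) = N → N = N  [¬N ∨ N]
In Weak Kleene logic: φ ∨ φ = N ∨ N = N
φ ∨ φ = N ∨ N = N
(φ ∨ φ) → (φ ∨ φ) = N → N = N  [any arg is the third value ⇒ result is the third value]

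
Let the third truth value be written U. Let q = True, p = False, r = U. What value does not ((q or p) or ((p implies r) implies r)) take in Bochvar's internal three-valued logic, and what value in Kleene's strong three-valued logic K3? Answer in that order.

U; False

In Bochvar's internal three-valued logic: q or p = True or False = True
p implies r = False implies U = U
(p implies r) implies r = U implies U = U
(q or p) or ((p implies r) implies r) = True or U = U
not ((q or p) or ((p implies r) implies r)) = not U = U
In Kleene's strong three-valued logic K3: q or p = True or False = True
p implies r = False implies U = True
(p implies r) implies r = True implies U = U
(q or p) or ((p implies r) implies r) = True or U = True
not ((q or p) or ((p implies r) implies r)) = not True = False
They differ because Bochvar's internal three-valued logic and Kleene's strong three-valued logic K3 treat U differently under the binary connectives.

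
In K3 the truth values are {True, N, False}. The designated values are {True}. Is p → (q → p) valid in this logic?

Countermodel: p=N, q=True gives N, which is not designated.

No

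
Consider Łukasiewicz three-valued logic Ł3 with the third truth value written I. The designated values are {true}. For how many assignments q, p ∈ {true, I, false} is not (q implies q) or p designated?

Designated under: (q=true, p=true); (q=I, p=true); (q=false, p=true).

3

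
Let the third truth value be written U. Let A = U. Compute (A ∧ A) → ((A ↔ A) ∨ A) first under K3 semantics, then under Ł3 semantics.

U; True

In K3: A ∧ A = U ∧ U = U
A ↔ A = U ↔ U = U
(A ↔ A) ∨ A = U ∨ U = U
(A ∧ A) → ((A ↔ A) ∨ A) = U → U = U
In Ł3: A ∧ A = U ∧ U = U
A ↔ A = U ↔ U = True
(A ↔ A) ∨ A = True ∨ U = True
(A ∧ A) → ((A ↔ A) ∨ A) = U → True = True
They differ because K3 and Ł3 treat U differently under implication.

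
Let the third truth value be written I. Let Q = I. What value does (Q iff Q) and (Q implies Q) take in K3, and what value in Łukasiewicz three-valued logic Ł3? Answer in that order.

In K3: Q iff Q = I iff I = I
Q implies Q = I implies I = I  [not I or I]
(Q iff Q) and (Q implies Q) = I and I = I
In Łukasiewicz three-valued logic Ł3: Q iff Q = I iff I = true
Q implies Q = I implies I = true
(Q iff Q) and (Q implies Q) = true and true = true
They differ because K3 and Łukasiewicz three-valued logic Ł3 treat I differently under implication.

I; true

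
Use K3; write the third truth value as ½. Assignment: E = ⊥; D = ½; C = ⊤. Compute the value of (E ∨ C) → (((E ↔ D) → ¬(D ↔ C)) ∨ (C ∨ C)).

E ∨ C = ⊥ ∨ ⊤ = ⊤
E ↔ D = ⊥ ↔ ½ = ½
D ↔ C = ½ ↔ ⊤ = ½
¬(D ↔ C) = ¬½ = ½
(E ↔ D) → ¬(D ↔ C) = ½ → ½ = ½  [¬½ ∨ ½]
C ∨ C = ⊤ ∨ ⊤ = ⊤
((E ↔ D) → ¬(D ↔ C)) ∨ (C ∨ C) = ½ ∨ ⊤ = ⊤
(E ∨ C) → (((E ↔ D) → ¬(D ↔ C)) ∨ (C ∨ C)) = ⊤ → ⊤ = ⊤

⊤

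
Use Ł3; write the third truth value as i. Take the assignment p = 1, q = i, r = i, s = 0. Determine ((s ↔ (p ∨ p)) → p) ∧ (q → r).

1

p ∨ p = 1 ∨ 1 = 1
s ↔ (p ∨ p) = 0 ↔ 1 = 0
(s ↔ (p ∨ p)) → p = 0 → 1 = 1
q → r = i → i = 1  [min(1, 1−½+½)]
((s ↔ (p ∨ p)) → p) ∧ (q → r) = 1 ∧ 1 = 1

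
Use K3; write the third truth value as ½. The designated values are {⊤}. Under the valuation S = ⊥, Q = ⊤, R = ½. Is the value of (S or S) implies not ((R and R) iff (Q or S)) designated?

S or S = ⊥ or ⊥ = ⊥
R and R = ½ and ½ = ½
Q or S = ⊤ or ⊥ = ⊤
(R and R) iff (Q or S) = ½ iff ⊤ = ½
not ((R and R) iff (Q or S)) = not ½ = ½
(S or S) implies not ((R and R) iff (Q or S)) = ⊥ implies ½ = ⊤  [not ⊥ or ½]
⊤ ∈ {⊤}.

Yes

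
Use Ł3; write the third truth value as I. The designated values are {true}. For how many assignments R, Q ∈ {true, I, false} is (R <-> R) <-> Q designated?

3

Designated under: (R=true, Q=true); (R=I, Q=true); (R=false, Q=true).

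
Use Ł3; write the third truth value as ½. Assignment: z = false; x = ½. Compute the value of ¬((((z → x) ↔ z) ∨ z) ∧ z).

z → x = false → ½ = true
(z → x) ↔ z = true ↔ false = false
((z → x) ↔ z) ∨ z = false ∨ false = false
(((z → x) ↔ z) ∨ z) ∧ z = false ∧ false = false
¬((((z → x) ↔ z) ∨ z) ∧ z) = ¬false = true

true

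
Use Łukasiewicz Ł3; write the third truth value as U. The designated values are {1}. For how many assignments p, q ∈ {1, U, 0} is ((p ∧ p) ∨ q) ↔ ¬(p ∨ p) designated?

Designated under: (p=U, q=U); (p=U, q=0); (p=0, q=1).

3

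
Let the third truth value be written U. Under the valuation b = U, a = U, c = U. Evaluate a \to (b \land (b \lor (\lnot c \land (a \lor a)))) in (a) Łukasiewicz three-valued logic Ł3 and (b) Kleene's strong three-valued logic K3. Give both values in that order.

true; U

In Łukasiewicz three-valued logic Ł3: \lnot c = \lnot U = U
a \lor a = U \lor U = U
\lnot c \land (a \lor a) = U \land U = U
b \lor (\lnot c \land (a \lor a)) = U \lor U = U
b \land (b \lor (\lnot c \land (a \lor a))) = U \land U = U
a \to (b \land (b \lor (\lnot c \land (a \lor a)))) = U \to U = true
In Kleene's strong three-valued logic K3: \lnot c = \lnot U = U
a \lor a = U \lor U = U
\lnot c \land (a \lor a) = U \land U = U
b \lor (\lnot c \land (a \lor a)) = U \lor U = U
b \land (b \lor (\lnot c \land (a \lor a))) = U \land U = U
a \to (b \land (b \lor (\lnot c \land (a \lor a)))) = U \to U = U  [\lnot U \lor U]
They differ because Łukasiewicz three-valued logic Ł3 and Kleene's strong three-valued logic K3 treat U differently under implication.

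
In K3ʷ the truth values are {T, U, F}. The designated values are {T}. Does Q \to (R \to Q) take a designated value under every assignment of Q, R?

No

Countermodel: Q=T, R=U gives U, which is not designated.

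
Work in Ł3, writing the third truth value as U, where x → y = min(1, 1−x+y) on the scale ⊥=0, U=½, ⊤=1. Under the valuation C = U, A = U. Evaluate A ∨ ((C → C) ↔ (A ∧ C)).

U

C → C = U → U = ⊤  [min(1, 1−½+½)]
A ∧ C = U ∧ U = U
(C → C) ↔ (A ∧ C) = ⊤ ↔ U = U
A ∨ ((C → C) ↔ (A ∧ C)) = U ∨ U = U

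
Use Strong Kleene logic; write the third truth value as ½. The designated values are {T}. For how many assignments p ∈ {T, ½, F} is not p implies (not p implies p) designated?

1

p=T: T ✓
p=½: ½ ·
p=F: F ·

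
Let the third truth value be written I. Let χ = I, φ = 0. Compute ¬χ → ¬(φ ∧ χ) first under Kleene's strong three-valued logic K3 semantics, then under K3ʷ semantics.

In Kleene's strong three-valued logic K3: ¬χ = ¬I = I
φ ∧ χ = 0 ∧ I = 0
¬(φ ∧ χ) = ¬0 = 1
¬χ → ¬(φ ∧ χ) = I → 1 = 1  [¬I ∨ 1]
In K3ʷ: ¬χ = ¬I = I
φ ∧ χ = 0 ∧ I = I
¬(φ ∧ χ) = ¬I = I
¬χ → ¬(φ ∧ χ) = I → I = I  [any arg is the third value ⇒ result is the third value]
They differ because Kleene's strong three-valued logic K3 and K3ʷ treat I differently under the binary connectives.

1; I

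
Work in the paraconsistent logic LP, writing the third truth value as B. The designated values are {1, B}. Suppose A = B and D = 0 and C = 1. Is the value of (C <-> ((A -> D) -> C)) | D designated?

A -> D = B -> 0 = B  [~B | 0]
(A -> D) -> C = B -> 1 = 1
C <-> ((A -> D) -> C) = 1 <-> 1 = 1
(C <-> ((A -> D) -> C)) | D = 1 | 0 = 1
1 ∈ {1, B}.

Yes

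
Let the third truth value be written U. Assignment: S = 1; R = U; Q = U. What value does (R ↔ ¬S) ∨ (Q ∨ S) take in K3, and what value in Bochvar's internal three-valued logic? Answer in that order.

1; U

In K3: ¬S = ¬1 = 0
R ↔ ¬S = U ↔ 0 = U
Q ∨ S = U ∨ 1 = 1
(R ↔ ¬S) ∨ (Q ∨ S) = U ∨ 1 = 1
In Bochvar's internal three-valued logic: ¬S = ¬1 = 0
R ↔ ¬S = U ↔ 0 = U
Q ∨ S = U ∨ 1 = U
(R ↔ ¬S) ∨ (Q ∨ S) = U ∨ U = U
They differ because K3 and Bochvar's internal three-valued logic treat U differently under the binary connectives.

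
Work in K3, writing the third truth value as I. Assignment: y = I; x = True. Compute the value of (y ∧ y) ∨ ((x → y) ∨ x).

True

y ∧ y = I ∧ I = I
x → y = True → I = I  [¬True ∨ I]
(x → y) ∨ x = I ∨ True = True
(y ∧ y) ∨ ((x → y) ∨ x) = I ∨ True = True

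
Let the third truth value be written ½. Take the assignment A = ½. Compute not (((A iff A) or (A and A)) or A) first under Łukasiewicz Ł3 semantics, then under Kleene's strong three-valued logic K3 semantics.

In Łukasiewicz Ł3: A iff A = ½ iff ½ = true  [1 − |½−½|]
A and A = ½ and ½ = ½
(A iff A) or (A and A) = true or ½ = true
((A iff A) or (A and A)) or A = true or ½ = true
not (((A iff A) or (A and A)) or A) = not true = false
In Kleene's strong three-valued logic K3: A iff A = ½ iff ½ = ½
A and A = ½ and ½ = ½
(A iff A) or (A and A) = ½ or ½ = ½
((A iff A) or (A and A)) or A = ½ or ½ = ½
not (((A iff A) or (A and A)) or A) = not ½ = ½
They differ because Łukasiewicz Ł3 and Kleene's strong three-valued logic K3 treat ½ differently under implication.

false; ½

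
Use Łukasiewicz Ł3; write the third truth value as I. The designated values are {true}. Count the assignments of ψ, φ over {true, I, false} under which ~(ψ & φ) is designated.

5

Of the 9 assignments, 5 give a value in {true}.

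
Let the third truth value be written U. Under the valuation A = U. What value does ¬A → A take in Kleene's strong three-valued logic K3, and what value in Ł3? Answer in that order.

U; 1

In Kleene's strong three-valued logic K3: ¬A = ¬U = U
¬A → A = U → U = U  [¬U ∨ U]
In Ł3: ¬A = ¬U = U
¬A → A = U → U = 1  [min(1, 1−½+½)]
They differ because Kleene's strong three-valued logic K3 and Ł3 treat U differently under implication.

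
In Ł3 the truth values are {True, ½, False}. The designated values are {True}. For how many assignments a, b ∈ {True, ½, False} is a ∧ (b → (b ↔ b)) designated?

Designated under: (a=True, b=True); (a=True, b=½); (a=True, b=False).

3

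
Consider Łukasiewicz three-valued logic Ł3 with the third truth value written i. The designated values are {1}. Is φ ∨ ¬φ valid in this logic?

Countermodel: φ=i gives i, which is not designated.

No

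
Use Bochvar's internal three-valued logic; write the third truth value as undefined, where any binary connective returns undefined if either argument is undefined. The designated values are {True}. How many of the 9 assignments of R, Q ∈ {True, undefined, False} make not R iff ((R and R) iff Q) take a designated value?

2

Designated under: (R=True, Q=False); (R=False, Q=False).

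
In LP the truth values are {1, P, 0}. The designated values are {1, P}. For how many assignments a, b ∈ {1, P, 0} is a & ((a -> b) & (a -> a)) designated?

Of the 9 assignments, 5 give a value in {1, P}.

5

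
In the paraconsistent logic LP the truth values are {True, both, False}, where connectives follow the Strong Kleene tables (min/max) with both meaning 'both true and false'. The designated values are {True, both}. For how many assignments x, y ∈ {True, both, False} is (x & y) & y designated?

Designated under: (x=True, y=True); (x=True, y=both); (x=both, y=True); (x=both, y=both).

4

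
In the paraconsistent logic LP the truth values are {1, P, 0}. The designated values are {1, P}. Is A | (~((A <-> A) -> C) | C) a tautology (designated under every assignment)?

Every assignment of A, C over {1, P, 0} gives a value in {1, P}.
In particular, with A=P, C=P: A | (~((A <-> A) -> C) | C) = P.

Yes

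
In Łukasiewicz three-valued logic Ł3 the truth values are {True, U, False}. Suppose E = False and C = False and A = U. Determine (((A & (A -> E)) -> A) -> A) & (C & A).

False

A -> E = U -> False = U  [min(1, 1−½+0)]
A & (A -> E) = U & U = U
(A & (A -> E)) -> A = U -> U = True
((A & (A -> E)) -> A) -> A = True -> U = U
C & A = False & U = False
(((A & (A -> E)) -> A) -> A) & (C & A) = U & False = False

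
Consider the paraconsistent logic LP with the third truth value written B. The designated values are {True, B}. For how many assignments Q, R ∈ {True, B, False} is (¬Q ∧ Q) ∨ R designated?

7

Of the 9 assignments, 7 give a value in {True, B}.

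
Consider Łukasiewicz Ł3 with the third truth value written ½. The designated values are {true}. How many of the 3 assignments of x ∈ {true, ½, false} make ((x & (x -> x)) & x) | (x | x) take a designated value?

1

x=true: true ✓
x=½: ½ ·
x=false: false ·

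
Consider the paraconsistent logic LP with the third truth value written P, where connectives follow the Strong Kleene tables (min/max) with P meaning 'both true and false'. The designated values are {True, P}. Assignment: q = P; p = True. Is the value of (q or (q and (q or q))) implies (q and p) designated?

Yes

q or q = P or P = P
q and (q or q) = P and P = P
q or (q and (q or q)) = P or P = P
q and p = P and True = P
(q or (q and (q or q))) implies (q and p) = P implies P = P
P ∈ {True, P}.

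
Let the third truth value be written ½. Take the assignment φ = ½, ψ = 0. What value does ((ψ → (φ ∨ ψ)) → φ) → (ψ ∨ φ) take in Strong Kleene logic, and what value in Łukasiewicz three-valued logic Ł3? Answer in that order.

In Strong Kleene logic: φ ∨ ψ = ½ ∨ 0 = ½
ψ → (φ ∨ ψ) = 0 → ½ = 1  [¬0 ∨ ½]
(ψ → (φ ∨ ψ)) → φ = 1 → ½ = ½
ψ ∨ φ = 0 ∨ ½ = ½
((ψ → (φ ∨ ψ)) → φ) → (ψ ∨ φ) = ½ → ½ = ½
In Łukasiewicz three-valued logic Ł3: φ ∨ ψ = ½ ∨ 0 = ½
ψ → (φ ∨ ψ) = 0 → ½ = 1  [min(1, 1−0+½)]
(ψ → (φ ∨ ψ)) → φ = 1 → ½ = ½
ψ ∨ φ = 0 ∨ ½ = ½
((ψ → (φ ∨ ψ)) → φ) → (ψ ∨ φ) = ½ → ½ = 1
They differ because Strong Kleene logic and Łukasiewicz three-valued logic Ł3 treat ½ differently under implication.

½; 1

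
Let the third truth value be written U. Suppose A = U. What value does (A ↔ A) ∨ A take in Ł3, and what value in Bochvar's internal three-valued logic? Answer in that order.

In Ł3: A ↔ A = U ↔ U = ⊤  [1 − |½−½|]
(A ↔ A) ∨ A = ⊤ ∨ U = ⊤
In Bochvar's internal three-valued logic: A ↔ A = U ↔ U = U
(A ↔ A) ∨ A = U ∨ U = U
They differ because Ł3 and Bochvar's internal three-valued logic treat U differently under the binary connectives.

⊤; U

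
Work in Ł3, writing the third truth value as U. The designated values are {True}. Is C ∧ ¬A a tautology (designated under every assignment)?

No

Countermodel: C=True, A=True gives False, which is not designated.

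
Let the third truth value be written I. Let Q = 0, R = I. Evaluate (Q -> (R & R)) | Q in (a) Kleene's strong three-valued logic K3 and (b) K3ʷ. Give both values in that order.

1; I

In Kleene's strong three-valued logic K3: R & R = I & I = I
Q -> (R & R) = 0 -> I = 1  [~0 | I]
(Q -> (R & R)) | Q = 1 | 0 = 1
In K3ʷ: R & R = I & I = I
Q -> (R & R) = 0 -> I = I  [any arg is the third value ⇒ result is the third value]
(Q -> (R & R)) | Q = I | 0 = I
They differ because Kleene's strong three-valued logic K3 and K3ʷ treat I differently under the binary connectives.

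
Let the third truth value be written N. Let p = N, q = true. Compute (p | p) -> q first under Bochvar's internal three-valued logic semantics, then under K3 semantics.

In Bochvar's internal three-valued logic: p | p = N | N = N
(p | p) -> q = N -> true = N
In K3: p | p = N | N = N
(p | p) -> q = N -> true = true  [~N | true]
They differ because Bochvar's internal three-valued logic and K3 treat N differently under the binary connectives.

N; true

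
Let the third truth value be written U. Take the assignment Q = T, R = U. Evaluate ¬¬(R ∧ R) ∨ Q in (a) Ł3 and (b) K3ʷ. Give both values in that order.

In Ł3: R ∧ R = U ∧ U = U
¬(R ∧ R) = ¬U = U
¬¬(R ∧ R) = ¬U = U
¬¬(R ∧ R) ∨ Q = U ∨ T = T
In K3ʷ: R ∧ R = U ∧ U = U
¬(R ∧ R) = ¬U = U
¬¬(R ∧ R) = ¬U = U
¬¬(R ∧ R) ∨ Q = U ∨ T = U
They differ because Ł3 and K3ʷ treat U differently under the binary connectives.

T; U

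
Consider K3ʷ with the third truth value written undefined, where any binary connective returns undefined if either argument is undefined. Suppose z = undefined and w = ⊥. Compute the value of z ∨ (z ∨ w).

undefined

z ∨ w = undefined ∨ ⊥ = undefined
z ∨ (z ∨ w) = undefined ∨ undefined = undefined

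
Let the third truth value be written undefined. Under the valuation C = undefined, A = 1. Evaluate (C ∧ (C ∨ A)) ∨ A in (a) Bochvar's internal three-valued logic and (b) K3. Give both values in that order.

In Bochvar's internal three-valued logic: C ∨ A = undefined ∨ 1 = undefined
C ∧ (C ∨ A) = undefined ∧ undefined = undefined
(C ∧ (C ∨ A)) ∨ A = undefined ∨ 1 = undefined
In K3: C ∨ A = undefined ∨ 1 = 1
C ∧ (C ∨ A) = undefined ∧ 1 = undefined
(C ∧ (C ∨ A)) ∨ A = undefined ∨ 1 = 1
They differ because Bochvar's internal three-valued logic and K3 treat undefined differently under the binary connectives.

undefined; 1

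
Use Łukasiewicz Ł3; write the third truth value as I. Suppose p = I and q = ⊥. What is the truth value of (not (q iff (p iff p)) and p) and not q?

I

p iff p = I iff I = ⊤  [1 − |½−½|]
q iff (p iff p) = ⊥ iff ⊤ = ⊥
not (q iff (p iff p)) = not ⊥ = ⊤
not (q iff (p iff p)) and p = ⊤ and I = I
not q = not ⊥ = ⊤
(not (q iff (p iff p)) and p) and not q = I and ⊤ = I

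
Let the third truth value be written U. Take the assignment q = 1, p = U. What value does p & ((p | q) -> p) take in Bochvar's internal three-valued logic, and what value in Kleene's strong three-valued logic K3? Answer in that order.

In Bochvar's internal three-valued logic: p | q = U | 1 = U
(p | q) -> p = U -> U = U
p & ((p | q) -> p) = U & U = U
In Kleene's strong three-valued logic K3: p | q = U | 1 = 1
(p | q) -> p = 1 -> U = U  [~1 | U]
p & ((p | q) -> p) = U & U = U

U; U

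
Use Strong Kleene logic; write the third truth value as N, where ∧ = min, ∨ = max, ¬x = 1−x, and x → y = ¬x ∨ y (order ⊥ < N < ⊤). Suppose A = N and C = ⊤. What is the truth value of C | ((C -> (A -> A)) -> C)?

⊤

A -> A = N -> N = N  [~N | N]
C -> (A -> A) = ⊤ -> N = N
(C -> (A -> A)) -> C = N -> ⊤ = ⊤
C | ((C -> (A -> A)) -> C) = ⊤ | ⊤ = ⊤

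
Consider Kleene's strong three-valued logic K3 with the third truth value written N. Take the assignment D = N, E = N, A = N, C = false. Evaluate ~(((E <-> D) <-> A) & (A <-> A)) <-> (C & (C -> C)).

N

E <-> D = N <-> N = N
(E <-> D) <-> A = N <-> N = N
A <-> A = N <-> N = N
((E <-> D) <-> A) & (A <-> A) = N & N = N
~(((E <-> D) <-> A) & (A <-> A)) = ~N = N
C -> C = false -> false = true
C & (C -> C) = false & true = false
~(((E <-> D) <-> A) & (A <-> A)) <-> (C & (C -> C)) = N <-> false = N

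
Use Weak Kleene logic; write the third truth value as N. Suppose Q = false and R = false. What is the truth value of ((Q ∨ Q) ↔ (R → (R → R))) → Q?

true

Q ∨ Q = false ∨ false = false
R → R = false → false = true
R → (R → R) = false → true = true
(Q ∨ Q) ↔ (R → (R → R)) = false ↔ true = false
((Q ∨ Q) ↔ (R → (R → R))) → Q = false → false = true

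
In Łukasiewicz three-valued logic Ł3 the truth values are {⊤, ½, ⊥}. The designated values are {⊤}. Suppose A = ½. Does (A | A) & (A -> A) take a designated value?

No

A | A = ½ | ½ = ½
A -> A = ½ -> ½ = ⊤  [min(1, 1−½+½)]
(A | A) & (A -> A) = ½ & ⊤ = ½
½ ∉ {⊤}.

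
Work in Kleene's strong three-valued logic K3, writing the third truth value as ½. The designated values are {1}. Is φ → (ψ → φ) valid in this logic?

Countermodel: φ=½, ψ=1 gives ½, which is not designated.

No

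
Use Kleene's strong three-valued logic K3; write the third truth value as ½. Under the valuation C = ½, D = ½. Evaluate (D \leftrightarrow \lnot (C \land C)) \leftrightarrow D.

½

C \land C = ½ \land ½ = ½
\lnot (C \land C) = \lnot ½ = ½
D \leftrightarrow \lnot (C \land C) = ½ \leftrightarrow ½ = ½
(D \leftrightarrow \lnot (C \land C)) \leftrightarrow D = ½ \leftrightarrow ½ = ½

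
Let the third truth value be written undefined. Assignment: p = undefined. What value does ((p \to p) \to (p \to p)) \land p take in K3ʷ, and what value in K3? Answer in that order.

In K3ʷ: p \to p = undefined \to undefined = undefined  [any arg is the third value ⇒ result is the third value]
p \to p = undefined \to undefined = undefined
(p \to p) \to (p \to p) = undefined \to undefined = undefined
((p \to p) \to (p \to p)) \land p = undefined \land undefined = undefined
In K3: p \to p = undefined \to undefined = undefined
p \to p = undefined \to undefined = undefined
(p \to p) \to (p \to p) = undefined \to undefined = undefined
((p \to p) \to (p \to p)) \land p = undefined \land undefined = undefined

undefined; undefined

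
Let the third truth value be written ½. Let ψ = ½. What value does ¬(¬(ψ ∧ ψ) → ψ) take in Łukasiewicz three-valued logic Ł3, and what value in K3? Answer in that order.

In Łukasiewicz three-valued logic Ł3: ψ ∧ ψ = ½ ∧ ½ = ½
¬(ψ ∧ ψ) = ¬½ = ½
¬(ψ ∧ ψ) → ψ = ½ → ½ = true
¬(¬(ψ ∧ ψ) → ψ) = ¬true = false
In K3: ψ ∧ ψ = ½ ∧ ½ = ½
¬(ψ ∧ ψ) = ¬½ = ½
¬(ψ ∧ ψ) → ψ = ½ → ½ = ½
¬(¬(ψ ∧ ψ) → ψ) = ¬½ = ½
They differ because Łukasiewicz three-valued logic Ł3 and K3 treat ½ differently under implication.

false; ½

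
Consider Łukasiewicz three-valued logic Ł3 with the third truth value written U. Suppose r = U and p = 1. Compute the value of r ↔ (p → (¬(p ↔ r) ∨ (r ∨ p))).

p ↔ r = 1 ↔ U = U  [1 − |1−½|]
¬(p ↔ r) = ¬U = U
r ∨ p = U ∨ 1 = 1
¬(p ↔ r) ∨ (r ∨ p) = U ∨ 1 = 1
p → (¬(p ↔ r) ∨ (r ∨ p)) = 1 → 1 = 1
r ↔ (p → (¬(p ↔ r) ∨ (r ∨ p))) = U ↔ 1 = U

U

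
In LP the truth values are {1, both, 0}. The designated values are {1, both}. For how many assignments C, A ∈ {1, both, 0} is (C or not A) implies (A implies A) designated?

9

Of the 9 assignments, 9 give a value in {1, both}.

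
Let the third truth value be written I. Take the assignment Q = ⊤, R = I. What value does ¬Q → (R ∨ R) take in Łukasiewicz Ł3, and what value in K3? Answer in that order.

In Łukasiewicz Ł3: ¬Q = ¬⊤ = ⊥
R ∨ R = I ∨ I = I
¬Q → (R ∨ R) = ⊥ → I = ⊤  [min(1, 1−0+½)]
In K3: ¬Q = ¬⊤ = ⊥
R ∨ R = I ∨ I = I
¬Q → (R ∨ R) = ⊥ → I = ⊤

⊤; ⊤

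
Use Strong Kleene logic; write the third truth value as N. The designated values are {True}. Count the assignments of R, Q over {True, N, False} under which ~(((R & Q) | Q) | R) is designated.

1

Designated under: (R=False, Q=False).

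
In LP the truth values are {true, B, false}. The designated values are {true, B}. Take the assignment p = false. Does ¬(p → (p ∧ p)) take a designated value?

p ∧ p = false ∧ false = false
p → (p ∧ p) = false → false = true
¬(p → (p ∧ p)) = ¬true = false
false ∉ {true, B}.

No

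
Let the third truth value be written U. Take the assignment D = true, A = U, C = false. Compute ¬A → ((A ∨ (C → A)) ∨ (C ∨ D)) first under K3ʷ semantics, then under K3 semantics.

In K3ʷ: ¬A = ¬U = U
C → A = false → U = U
A ∨ (C → A) = U ∨ U = U
C ∨ D = false ∨ true = true
(A ∨ (C → A)) ∨ (C ∨ D) = U ∨ true = U
¬A → ((A ∨ (C → A)) ∨ (C ∨ D)) = U → U = U
In K3: ¬A = ¬U = U
C → A = false → U = true  [¬false ∨ U]
A ∨ (C → A) = U ∨ true = true
C ∨ D = false ∨ true = true
(A ∨ (C → A)) ∨ (C ∨ D) = true ∨ true = true
¬A → ((A ∨ (C → A)) ∨ (C ∨ D)) = U → true = true
They differ because K3ʷ and K3 treat U differently under the binary connectives.

U; true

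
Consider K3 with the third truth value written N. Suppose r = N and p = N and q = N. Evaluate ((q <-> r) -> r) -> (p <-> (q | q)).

N

q <-> r = N <-> N = N
(q <-> r) -> r = N -> N = N  [~N | N]
q | q = N | N = N
p <-> (q | q) = N <-> N = N
((q <-> r) -> r) -> (p <-> (q | q)) = N -> N = N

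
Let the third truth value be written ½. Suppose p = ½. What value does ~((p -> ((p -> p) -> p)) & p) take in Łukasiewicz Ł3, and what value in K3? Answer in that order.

½; ½

In Łukasiewicz Ł3: p -> p = ½ -> ½ = 1
(p -> p) -> p = 1 -> ½ = ½
p -> ((p -> p) -> p) = ½ -> ½ = 1
(p -> ((p -> p) -> p)) & p = 1 & ½ = ½
~((p -> ((p -> p) -> p)) & p) = ~½ = ½
In K3: p -> p = ½ -> ½ = ½
(p -> p) -> p = ½ -> ½ = ½
p -> ((p -> p) -> p) = ½ -> ½ = ½
(p -> ((p -> p) -> p)) & p = ½ & ½ = ½
~((p -> ((p -> p) -> p)) & p) = ~½ = ½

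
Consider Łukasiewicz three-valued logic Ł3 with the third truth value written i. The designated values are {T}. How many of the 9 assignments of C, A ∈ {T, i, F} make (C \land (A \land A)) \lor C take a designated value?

3

Designated under: (C=T, A=T); (C=T, A=i); (C=T, A=F).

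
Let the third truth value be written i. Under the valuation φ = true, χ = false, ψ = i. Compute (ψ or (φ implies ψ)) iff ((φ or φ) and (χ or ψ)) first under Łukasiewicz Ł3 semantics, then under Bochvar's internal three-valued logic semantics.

In Łukasiewicz Ł3: φ implies ψ = true implies i = i  [min(1, 1−1+½)]
ψ or (φ implies ψ) = i or i = i
φ or φ = true or true = true
χ or ψ = false or i = i
(φ or φ) and (χ or ψ) = true and i = i
(ψ or (φ implies ψ)) iff ((φ or φ) and (χ or ψ)) = i iff i = true
In Bochvar's internal three-valued logic: φ implies ψ = true implies i = i
ψ or (φ implies ψ) = i or i = i
φ or φ = true or true = true
χ or ψ = false or i = i
(φ or φ) and (χ or ψ) = true and i = i
(ψ or (φ implies ψ)) iff ((φ or φ) and (χ or ψ)) = i iff i = i
They differ because Łukasiewicz Ł3 and Bochvar's internal three-valued logic treat i differently under the binary connectives.

true; i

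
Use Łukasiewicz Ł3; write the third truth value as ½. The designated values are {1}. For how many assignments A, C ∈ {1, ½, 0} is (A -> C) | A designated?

Of the 9 assignments, 8 give a value in {1}.

8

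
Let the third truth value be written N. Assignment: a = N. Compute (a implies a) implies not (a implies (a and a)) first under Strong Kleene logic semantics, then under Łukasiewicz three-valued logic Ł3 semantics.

N; ⊥

In Strong Kleene logic: a implies a = N implies N = N  [not N or N]
a and a = N and N = N
a implies (a and a) = N implies N = N
not (a implies (a and a)) = not N = N
(a implies a) implies not (a implies (a and a)) = N implies N = N
In Łukasiewicz three-valued logic Ł3: a implies a = N implies N = ⊤
a and a = N and N = N
a implies (a and a) = N implies N = ⊤
not (a implies (a and a)) = not ⊤ = ⊥
(a implies a) implies not (a implies (a and a)) = ⊤ implies ⊥ = ⊥
They differ because Strong Kleene logic and Łukasiewicz three-valued logic Ł3 treat N differently under implication.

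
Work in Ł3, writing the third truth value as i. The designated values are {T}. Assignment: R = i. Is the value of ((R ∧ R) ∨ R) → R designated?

Yes

R ∧ R = i ∧ i = i
(R ∧ R) ∨ R = i ∨ i = i
((R ∧ R) ∨ R) → R = i → i = T
T ∈ {T}.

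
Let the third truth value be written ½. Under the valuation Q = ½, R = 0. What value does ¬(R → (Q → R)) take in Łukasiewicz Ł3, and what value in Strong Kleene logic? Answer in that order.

0; 0

In Łukasiewicz Ł3: Q → R = ½ → 0 = ½  [min(1, 1−½+0)]
R → (Q → R) = 0 → ½ = 1
¬(R → (Q → R)) = ¬1 = 0
In Strong Kleene logic: Q → R = ½ → 0 = ½
R → (Q → R) = 0 → ½ = 1
¬(R → (Q → R)) = ¬1 = 0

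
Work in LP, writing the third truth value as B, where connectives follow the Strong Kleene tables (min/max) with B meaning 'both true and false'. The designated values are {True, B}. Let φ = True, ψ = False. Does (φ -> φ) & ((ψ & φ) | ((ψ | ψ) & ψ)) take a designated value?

φ -> φ = True -> True = True
ψ & φ = False & True = False
ψ | ψ = False | False = False
(ψ | ψ) & ψ = False & False = False
(ψ & φ) | ((ψ | ψ) & ψ) = False | False = False
(φ -> φ) & ((ψ & φ) | ((ψ | ψ) & ψ)) = True & False = False
False ∉ {True, B}.

No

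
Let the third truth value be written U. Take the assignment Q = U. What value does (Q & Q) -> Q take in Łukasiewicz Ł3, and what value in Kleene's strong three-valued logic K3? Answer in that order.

True; U

In Łukasiewicz Ł3: Q & Q = U & U = U
(Q & Q) -> Q = U -> U = True  [min(1, 1−½+½)]
In Kleene's strong three-valued logic K3: Q & Q = U & U = U
(Q & Q) -> Q = U -> U = U
They differ because Łukasiewicz Ł3 and Kleene's strong three-valued logic K3 treat U differently under implication.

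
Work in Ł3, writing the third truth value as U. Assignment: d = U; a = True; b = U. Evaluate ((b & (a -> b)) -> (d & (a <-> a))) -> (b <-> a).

a -> b = True -> U = U  [min(1, 1−1+½)]
b & (a -> b) = U & U = U
a <-> a = True <-> True = True
d & (a <-> a) = U & True = U
(b & (a -> b)) -> (d & (a <-> a)) = U -> U = True
b <-> a = U <-> True = U
((b & (a -> b)) -> (d & (a <-> a))) -> (b <-> a) = True -> U = U

U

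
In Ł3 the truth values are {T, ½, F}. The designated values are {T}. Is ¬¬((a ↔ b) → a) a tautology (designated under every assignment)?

No

Countermodel: a=½, b=½ gives ½, which is not designated.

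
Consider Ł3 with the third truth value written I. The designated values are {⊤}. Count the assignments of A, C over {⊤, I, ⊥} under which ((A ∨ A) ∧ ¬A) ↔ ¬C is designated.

Designated under: (A=⊤, C=⊤); (A=I, C=I); (A=⊥, C=⊤).

3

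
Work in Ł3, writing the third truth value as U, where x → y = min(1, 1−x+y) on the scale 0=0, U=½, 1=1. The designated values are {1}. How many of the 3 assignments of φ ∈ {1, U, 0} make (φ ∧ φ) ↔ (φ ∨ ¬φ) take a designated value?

φ=1: 1 ✓
φ=U: 1 ✓
φ=0: 0 ·

2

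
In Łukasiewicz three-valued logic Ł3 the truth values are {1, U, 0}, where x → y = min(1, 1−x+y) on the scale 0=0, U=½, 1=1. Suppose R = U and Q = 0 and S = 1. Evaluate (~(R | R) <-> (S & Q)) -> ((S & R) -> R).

1

R | R = U | U = U
~(R | R) = ~U = U
S & Q = 1 & 0 = 0
~(R | R) <-> (S & Q) = U <-> 0 = U  [1 − |½−0|]
S & R = 1 & U = U
(S & R) -> R = U -> U = 1
(~(R | R) <-> (S & Q)) -> ((S & R) -> R) = U -> 1 = 1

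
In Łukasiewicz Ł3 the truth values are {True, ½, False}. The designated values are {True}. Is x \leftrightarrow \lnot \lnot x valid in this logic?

Every assignment of x over {True, ½, False} gives a value in {True}.
In particular, with x=½: x \leftrightarrow \lnot \lnot x = True.

Yes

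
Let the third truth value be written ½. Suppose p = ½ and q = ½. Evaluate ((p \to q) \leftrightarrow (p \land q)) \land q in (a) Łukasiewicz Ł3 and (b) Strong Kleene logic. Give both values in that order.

½; ½

In Łukasiewicz Ł3: p \to q = ½ \to ½ = T
p \land q = ½ \land ½ = ½
(p \to q) \leftrightarrow (p \land q) = T \leftrightarrow ½ = ½
((p \to q) \leftrightarrow (p \land q)) \land q = ½ \land ½ = ½
In Strong Kleene logic: p \to q = ½ \to ½ = ½  [\lnot ½ \lor ½]
p \land q = ½ \land ½ = ½
(p \to q) \leftrightarrow (p \land q) = ½ \leftrightarrow ½ = ½
((p \to q) \leftrightarrow (p \land q)) \land q = ½ \land ½ = ½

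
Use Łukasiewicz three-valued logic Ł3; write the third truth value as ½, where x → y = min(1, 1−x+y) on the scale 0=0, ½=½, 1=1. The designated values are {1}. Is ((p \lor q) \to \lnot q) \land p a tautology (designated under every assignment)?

No

Countermodel: p=1, q=1 gives 0, which is not designated.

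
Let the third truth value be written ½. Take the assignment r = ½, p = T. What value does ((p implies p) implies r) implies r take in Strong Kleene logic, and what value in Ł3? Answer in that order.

½; T

In Strong Kleene logic: p implies p = T implies T = T
(p implies p) implies r = T implies ½ = ½
((p implies p) implies r) implies r = ½ implies ½ = ½
In Ł3: p implies p = T implies T = T
(p implies p) implies r = T implies ½ = ½  [min(1, 1−1+½)]
((p implies p) implies r) implies r = ½ implies ½ = T
They differ because Strong Kleene logic and Ł3 treat ½ differently under implication.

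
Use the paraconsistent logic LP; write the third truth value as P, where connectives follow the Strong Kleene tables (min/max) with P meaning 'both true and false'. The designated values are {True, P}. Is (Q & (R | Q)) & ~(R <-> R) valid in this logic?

No

Countermodel: Q=True, R=True gives False, which is not designated.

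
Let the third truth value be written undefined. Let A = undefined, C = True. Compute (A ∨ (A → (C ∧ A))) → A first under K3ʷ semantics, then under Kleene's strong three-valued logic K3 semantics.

undefined; undefined

In K3ʷ: C ∧ A = True ∧ undefined = undefined
A → (C ∧ A) = undefined → undefined = undefined  [any arg is the third value ⇒ result is the third value]
A ∨ (A → (C ∧ A)) = undefined ∨ undefined = undefined
(A ∨ (A → (C ∧ A))) → A = undefined → undefined = undefined
In Kleene's strong three-valued logic K3: C ∧ A = True ∧ undefined = undefined
A → (C ∧ A) = undefined → undefined = undefined  [¬undefined ∨ undefined]
A ∨ (A → (C ∧ A)) = undefined ∨ undefined = undefined
(A ∨ (A → (C ∧ A))) → A = undefined → undefined = undefined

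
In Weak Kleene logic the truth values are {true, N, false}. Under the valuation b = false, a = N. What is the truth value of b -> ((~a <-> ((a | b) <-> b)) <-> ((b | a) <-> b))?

N

~a = ~N = N
a | b = N | false = N
(a | b) <-> b = N <-> false = N
~a <-> ((a | b) <-> b) = N <-> N = N
b | a = false | N = N
(b | a) <-> b = N <-> false = N
(~a <-> ((a | b) <-> b)) <-> ((b | a) <-> b) = N <-> N = N
b -> ((~a <-> ((a | b) <-> b)) <-> ((b | a) <-> b)) = false -> N = N  [any arg is the third value ⇒ result is the third value]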